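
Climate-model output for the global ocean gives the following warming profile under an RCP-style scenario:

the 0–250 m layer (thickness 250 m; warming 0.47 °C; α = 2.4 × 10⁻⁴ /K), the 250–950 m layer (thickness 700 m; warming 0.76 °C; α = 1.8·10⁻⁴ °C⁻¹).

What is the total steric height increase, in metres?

Δh ≈ 0.12 m

250 × 2.4×10⁻⁴ × 0.47 = 0.02820 m
700 × 0.76 × 1.8×10⁻⁴ = 0.09576 m
Δh = 0.02820 + 0.09576 = 0.12396 m ≈ 0.12 m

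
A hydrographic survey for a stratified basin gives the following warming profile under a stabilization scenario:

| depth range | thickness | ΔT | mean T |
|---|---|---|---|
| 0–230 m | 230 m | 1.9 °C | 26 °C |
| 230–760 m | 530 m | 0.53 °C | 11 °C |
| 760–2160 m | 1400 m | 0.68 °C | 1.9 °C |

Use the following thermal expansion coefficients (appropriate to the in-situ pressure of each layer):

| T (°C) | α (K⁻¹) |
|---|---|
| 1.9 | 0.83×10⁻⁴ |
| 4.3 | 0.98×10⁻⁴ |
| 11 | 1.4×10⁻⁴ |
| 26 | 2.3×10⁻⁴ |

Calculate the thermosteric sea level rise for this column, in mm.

Δh = 220 mm

Layer 1 at 26 °C → α = 2.3×10⁻⁴ K⁻¹
Layer 2 at 11 °C → α = 1.4×10⁻⁴ K⁻¹
Layer 3 at 1.9 °C → α = 0.83×10⁻⁴ K⁻¹
0–230 m: 2.3×10⁻⁴ × 230 × 1.9 = 0.10051 m
Layer 2: 1.4×10⁻⁴ × 0.53 × 530 = 0.039326 m
760–2160 m: 0.68 × 0.83×10⁻⁴ × 1400 = 0.079016 m
Δh = 0.10051 + 0.039326 + 0.079016 = 0.218852 m ≈ 220 mm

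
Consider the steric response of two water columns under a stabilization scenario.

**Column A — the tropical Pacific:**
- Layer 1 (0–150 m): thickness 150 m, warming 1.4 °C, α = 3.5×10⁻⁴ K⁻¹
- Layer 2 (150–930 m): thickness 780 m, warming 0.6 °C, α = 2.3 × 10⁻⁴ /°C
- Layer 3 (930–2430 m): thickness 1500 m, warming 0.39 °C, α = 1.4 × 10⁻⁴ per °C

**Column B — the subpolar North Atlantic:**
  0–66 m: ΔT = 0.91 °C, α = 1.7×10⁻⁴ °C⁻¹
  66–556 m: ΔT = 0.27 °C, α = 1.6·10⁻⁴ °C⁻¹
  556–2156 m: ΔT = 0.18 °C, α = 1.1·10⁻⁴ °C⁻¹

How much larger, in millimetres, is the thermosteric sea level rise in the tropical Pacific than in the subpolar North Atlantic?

200 mm

A 150 × 3.5×10⁻⁴ × 1.4 = 0.07350 m
A 780 × 0.6 × 2.3×10⁻⁴ = 0.10764 m
A 930–2430 m: 0.39 × 1500 × 1.4×10⁻⁴ = 0.08190 m
A total: 0.26304 m
B 66 × 1.7×10⁻⁴ × 0.91 = 0.0102102 m
B 66–556 m: 490 × 1.6×10⁻⁴ × 0.27 = 0.021168 m
B 0.18 × 1.1×10⁻⁴ × 1600 = 0.03168 m
B total: 0.0630582 m
Difference: 0.26304 − 0.0630582 = 0.1999818 m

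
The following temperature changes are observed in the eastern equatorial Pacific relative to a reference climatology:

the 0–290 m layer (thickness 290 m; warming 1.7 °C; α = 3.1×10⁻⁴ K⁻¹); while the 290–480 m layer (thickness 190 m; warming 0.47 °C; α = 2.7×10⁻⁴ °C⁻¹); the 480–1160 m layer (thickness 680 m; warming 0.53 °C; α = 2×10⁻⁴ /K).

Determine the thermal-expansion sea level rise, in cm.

Layer 1: 290 × 3.1×10⁻⁴ × 1.7 = 0.15283 m
0.47 × 2.7×10⁻⁴ × 190 = 0.024111 m
Layer 3: 0.53 × 2×10⁻⁴ × 680 = 0.07208 m
Δh = 0.15283 + 0.024111 + 0.07208 = 0.249021 m

Δh = 25 cm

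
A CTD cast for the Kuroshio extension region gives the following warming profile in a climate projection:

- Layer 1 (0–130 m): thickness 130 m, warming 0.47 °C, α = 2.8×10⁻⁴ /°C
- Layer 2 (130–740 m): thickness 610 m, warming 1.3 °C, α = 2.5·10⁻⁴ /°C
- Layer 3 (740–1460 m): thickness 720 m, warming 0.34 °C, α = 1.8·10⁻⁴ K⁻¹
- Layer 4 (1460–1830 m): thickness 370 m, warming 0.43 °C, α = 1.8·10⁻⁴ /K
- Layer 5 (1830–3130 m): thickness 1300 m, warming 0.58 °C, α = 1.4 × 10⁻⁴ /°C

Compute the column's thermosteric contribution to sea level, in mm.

390 mm

Layer 1: 0.47 × 2.8×10⁻⁴ × 130 = 0.017108 m
2.5×10⁻⁴ × 610 × 1.3 = 0.19825 m
740–1460 m: 0.34 × 1.8×10⁻⁴ × 720 = 0.044064 m
Layer 4: 370 × 1.8×10⁻⁴ × 0.43 = 0.028638 m
1830–3130 m: 0.58 × 1.4×10⁻⁴ × 1300 = 0.10556 m
Δh = 0.017108 + 0.19825 + 0.044064 + 0.028638 + 0.10556 = 0.39362 m ≈ 390 mm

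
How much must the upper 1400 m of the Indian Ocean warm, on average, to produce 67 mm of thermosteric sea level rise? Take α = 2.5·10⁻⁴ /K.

ΔT = Δh/(αH) = 0.067 / (2.5×10⁻⁴ × 1400) ≈ 0.1914 °C

ΔT ≈ 0.191 °C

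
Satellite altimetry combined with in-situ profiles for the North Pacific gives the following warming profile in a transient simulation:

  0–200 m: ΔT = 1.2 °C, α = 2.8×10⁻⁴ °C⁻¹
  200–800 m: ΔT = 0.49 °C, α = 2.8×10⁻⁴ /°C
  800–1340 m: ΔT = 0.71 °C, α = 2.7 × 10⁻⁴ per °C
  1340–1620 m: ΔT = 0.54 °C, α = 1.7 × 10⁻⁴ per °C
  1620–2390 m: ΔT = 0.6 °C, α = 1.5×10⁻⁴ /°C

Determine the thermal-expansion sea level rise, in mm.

Δh ≈ 350 mm

Layer 1: 1.2 × 200 × 2.8×10⁻⁴ = 0.06720 m
200–800 m: 0.49 × 600 × 2.8×10⁻⁴ = 0.08232 m
Layer 3: 540 × 2.7×10⁻⁴ × 0.71 = 0.103518 m
280 × 1.7×10⁻⁴ × 0.54 = 0.025704 m
Layer 5: 0.6 × 1.5×10⁻⁴ × 770 = 0.06930 m
Δh = 0.06720 + 0.08232 + 0.103518 + 0.025704 + 0.06930 = 0.348042 m ≈ 350 mm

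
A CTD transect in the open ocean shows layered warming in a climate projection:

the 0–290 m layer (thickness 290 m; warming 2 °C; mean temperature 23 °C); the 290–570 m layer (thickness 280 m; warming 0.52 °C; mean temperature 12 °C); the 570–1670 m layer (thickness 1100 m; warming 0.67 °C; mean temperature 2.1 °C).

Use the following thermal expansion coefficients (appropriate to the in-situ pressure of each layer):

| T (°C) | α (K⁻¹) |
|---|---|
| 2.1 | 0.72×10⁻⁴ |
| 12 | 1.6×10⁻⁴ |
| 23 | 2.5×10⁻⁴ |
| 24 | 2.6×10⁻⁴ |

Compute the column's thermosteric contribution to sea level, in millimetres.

about 220 mm

Layer 1 at 23 °C → α = 2.5×10⁻⁴ K⁻¹
Layer 2 at 12 °C → α = 1.6×10⁻⁴ K⁻¹
Layer 3 at 2.1 °C → α = 0.72×10⁻⁴ K⁻¹
2.5×10⁻⁴ × 2 × 290 = 0.14500 m
290–570 m: 280 × 1.6×10⁻⁴ × 0.52 = 0.023296 m
570–1670 m: 0.72×10⁻⁴ × 0.67 × 1100 = 0.053064 m
Δh = 0.14500 + 0.023296 + 0.053064 = 0.22136 m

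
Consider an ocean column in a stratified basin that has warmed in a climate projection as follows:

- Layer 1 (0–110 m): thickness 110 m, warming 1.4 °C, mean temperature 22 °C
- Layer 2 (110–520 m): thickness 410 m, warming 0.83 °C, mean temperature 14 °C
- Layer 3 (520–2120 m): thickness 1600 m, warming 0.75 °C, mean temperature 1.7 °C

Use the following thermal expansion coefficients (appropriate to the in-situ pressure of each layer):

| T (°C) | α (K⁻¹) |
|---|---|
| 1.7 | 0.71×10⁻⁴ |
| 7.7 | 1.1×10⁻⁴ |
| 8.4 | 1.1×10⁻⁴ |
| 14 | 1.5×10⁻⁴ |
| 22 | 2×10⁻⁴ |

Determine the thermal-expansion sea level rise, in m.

0.17 m of thermosteric rise

Layer 1 at 22 °C → α = 2×10⁻⁴ K⁻¹
Layer 2 at 14 °C → α = 1.5×10⁻⁴ K⁻¹
Layer 3 at 1.7 °C → α = 0.71×10⁻⁴ K⁻¹
Layer 1: 1.4 × 2×10⁻⁴ × 110 = 0.03080 m
0.83 × 1.5×10⁻⁴ × 410 = 0.051045 m
0.75 × 0.71×10⁻⁴ × 1600 = 0.08520 m
Δh = 0.03080 + 0.051045 + 0.08520 = 0.167045 m ≈ 0.17 m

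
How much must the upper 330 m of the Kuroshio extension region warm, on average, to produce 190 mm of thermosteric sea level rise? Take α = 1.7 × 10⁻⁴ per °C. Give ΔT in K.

ΔT = Δh/(αH) = 0.19 / (1.7×10⁻⁴ × 330) ≈ 3.387 K

ΔT ≈ 3.4 K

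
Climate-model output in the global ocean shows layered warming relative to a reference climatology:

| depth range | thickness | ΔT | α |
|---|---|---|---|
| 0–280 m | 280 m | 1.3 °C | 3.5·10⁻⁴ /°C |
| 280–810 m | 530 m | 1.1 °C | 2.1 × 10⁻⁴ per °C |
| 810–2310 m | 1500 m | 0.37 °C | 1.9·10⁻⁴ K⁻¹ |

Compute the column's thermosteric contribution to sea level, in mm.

Δh = 355 mm

0–280 m: 280 × 1.3 × 3.5×10⁻⁴ = 0.12740 m
280–810 m: 2.1×10⁻⁴ × 1.1 × 530 = 0.12243 m
Layer 3: 1500 × 0.37 × 1.9×10⁻⁴ = 0.10545 m
Δh = 0.12740 + 0.12243 + 0.10545 = 0.35528 m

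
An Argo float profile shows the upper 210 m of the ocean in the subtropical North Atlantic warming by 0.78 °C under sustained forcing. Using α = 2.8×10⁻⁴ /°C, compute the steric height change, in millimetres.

Δh = αΔT·H = 2.8×10⁻⁴ × 0.78 × 210 = 0.045864 m

Δh = 45.9 mm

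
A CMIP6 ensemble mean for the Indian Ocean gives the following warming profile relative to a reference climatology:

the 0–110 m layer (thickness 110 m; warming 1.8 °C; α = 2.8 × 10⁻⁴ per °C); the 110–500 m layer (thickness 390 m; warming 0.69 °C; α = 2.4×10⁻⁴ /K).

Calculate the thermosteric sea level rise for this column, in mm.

Δh = 120 mm

Layer 1: 110 × 1.8 × 2.8×10⁻⁴ = 0.05544 m
Layer 2: 2.4×10⁻⁴ × 0.69 × 390 = 0.064584 m
Δh = 0.05544 + 0.064584 = 0.120024 m ≈ 120 mm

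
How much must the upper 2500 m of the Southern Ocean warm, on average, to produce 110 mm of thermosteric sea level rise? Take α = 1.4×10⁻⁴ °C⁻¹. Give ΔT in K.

ΔT = Δh/(αH) = 0.11 / (1.4×10⁻⁴ × 2500) ≈ 0.3143 K

ΔT ≈ 0.31 K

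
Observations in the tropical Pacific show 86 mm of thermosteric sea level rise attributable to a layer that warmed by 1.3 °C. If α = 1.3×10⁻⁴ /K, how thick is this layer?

H = Δh/(αΔT) = 0.086 / (1.3×10⁻⁴ × 1.3) ≈ 508.9 m

H ≈ 509 m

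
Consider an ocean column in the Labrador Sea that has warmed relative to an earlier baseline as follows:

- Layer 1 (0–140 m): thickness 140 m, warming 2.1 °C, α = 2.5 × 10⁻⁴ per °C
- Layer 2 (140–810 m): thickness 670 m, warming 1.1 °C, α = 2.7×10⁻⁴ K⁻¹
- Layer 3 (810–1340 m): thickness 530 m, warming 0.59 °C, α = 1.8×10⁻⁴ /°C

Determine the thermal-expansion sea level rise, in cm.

32.9 cm of thermosteric rise

0–140 m: 2.1 × 140 × 2.5×10⁻⁴ = 0.07350 m
140–810 m: 2.7×10⁻⁴ × 670 × 1.1 = 0.19899 m
Layer 3: 0.59 × 1.8×10⁻⁴ × 530 = 0.056286 m
Δh = 0.07350 + 0.19899 + 0.056286 = 0.328776 m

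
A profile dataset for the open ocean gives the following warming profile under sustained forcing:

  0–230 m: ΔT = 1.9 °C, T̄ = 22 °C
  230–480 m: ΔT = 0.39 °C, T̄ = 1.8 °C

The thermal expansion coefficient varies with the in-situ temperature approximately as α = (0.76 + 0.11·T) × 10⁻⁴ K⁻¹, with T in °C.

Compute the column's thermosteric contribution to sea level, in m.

Layer 1: α = (0.76 + 0.11×22)×10⁻⁴ = 3.18×10⁻⁴ K⁻¹
Layer 2: α = (0.76 + 0.11×1.8)×10⁻⁴ = 0.958×10⁻⁴ K⁻¹
230 × 3.18×10⁻⁴ × 1.9 = 0.138966 m
250 × 0.39 × 0.958×10⁻⁴ = 0.0093405 m
Δh = 0.138966 + 0.0093405 = 0.1483065 m

0.15 m of thermosteric rise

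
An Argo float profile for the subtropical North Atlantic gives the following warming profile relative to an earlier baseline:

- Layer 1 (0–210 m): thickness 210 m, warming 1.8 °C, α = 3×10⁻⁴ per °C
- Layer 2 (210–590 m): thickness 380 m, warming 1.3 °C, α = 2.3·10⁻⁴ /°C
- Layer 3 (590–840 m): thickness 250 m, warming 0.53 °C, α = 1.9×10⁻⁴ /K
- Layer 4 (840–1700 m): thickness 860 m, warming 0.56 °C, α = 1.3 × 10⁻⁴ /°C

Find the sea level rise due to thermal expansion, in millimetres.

Δh ≈ 315 mm

1.8 × 3×10⁻⁴ × 210 = 0.11340 m
Layer 2: 380 × 1.3 × 2.3×10⁻⁴ = 0.11362 m
590–840 m: 250 × 0.53 × 1.9×10⁻⁴ = 0.025175 m
Layer 4: 860 × 1.3×10⁻⁴ × 0.56 = 0.062608 m
Δh = 0.11340 + 0.11362 + 0.025175 + 0.062608 = 0.314803 m ≈ 315 mm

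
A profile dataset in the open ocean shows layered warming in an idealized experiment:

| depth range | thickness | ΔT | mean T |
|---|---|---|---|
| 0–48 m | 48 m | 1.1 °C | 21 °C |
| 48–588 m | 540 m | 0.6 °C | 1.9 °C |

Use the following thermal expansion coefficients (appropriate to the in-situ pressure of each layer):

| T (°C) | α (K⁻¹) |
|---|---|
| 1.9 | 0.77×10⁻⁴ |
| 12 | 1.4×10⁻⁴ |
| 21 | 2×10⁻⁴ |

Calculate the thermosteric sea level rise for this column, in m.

Δh ≈ 0.036 m

Layer 1 at 21 °C → α = 2×10⁻⁴ K⁻¹
Layer 2 at 1.9 °C → α = 0.77×10⁻⁴ K⁻¹
Layer 1: 1.1 × 2×10⁻⁴ × 48 = 0.01056 m
48–588 m: 0.77×10⁻⁴ × 0.6 × 540 = 0.024948 m
Δh = 0.01056 + 0.024948 = 0.035508 m ≈ 0.036 m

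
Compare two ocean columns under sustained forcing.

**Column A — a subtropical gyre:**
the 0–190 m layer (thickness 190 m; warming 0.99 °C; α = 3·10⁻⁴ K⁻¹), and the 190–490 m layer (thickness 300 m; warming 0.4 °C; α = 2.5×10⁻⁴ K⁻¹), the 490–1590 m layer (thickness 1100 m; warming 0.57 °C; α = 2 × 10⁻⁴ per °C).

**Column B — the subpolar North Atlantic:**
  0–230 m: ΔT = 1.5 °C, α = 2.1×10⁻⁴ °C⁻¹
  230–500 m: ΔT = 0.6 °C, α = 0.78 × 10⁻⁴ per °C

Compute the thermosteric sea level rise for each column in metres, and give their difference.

Δh_A ≈ 0.21 m, Δh_B ≈ 0.085 m; difference ≈ 0.13 m

A Layer 1: 190 × 0.99 × 3×10⁻⁴ = 0.05643 m
A 2.5×10⁻⁴ × 300 × 0.4 = 0.03000 m
A 490–1590 m: 2×10⁻⁴ × 1100 × 0.57 = 0.12540 m
A total: 0.21183 m
B 1.5 × 230 × 2.1×10⁻⁴ = 0.07245 m
B 230–500 m: 0.6 × 270 × 0.78×10⁻⁴ = 0.012636 m
B total: 0.085086 m
Difference: 0.21183 − 0.085086 = 0.126744 m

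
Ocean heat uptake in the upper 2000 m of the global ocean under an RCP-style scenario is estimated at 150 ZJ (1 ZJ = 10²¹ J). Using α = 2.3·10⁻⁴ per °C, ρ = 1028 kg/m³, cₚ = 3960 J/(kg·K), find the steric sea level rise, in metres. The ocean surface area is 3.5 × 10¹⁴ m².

0.0242 m of thermosteric rise

Per unit area: Q = 150×10²¹ / (3.5×10¹⁴) ≈ 4.286×10⁸ J/m²
Δh = αQ/(ρcₚ) = 2.3×10⁻⁴ × 4.286×10⁸ / (1028 × 3960) ≈ 0.024215 m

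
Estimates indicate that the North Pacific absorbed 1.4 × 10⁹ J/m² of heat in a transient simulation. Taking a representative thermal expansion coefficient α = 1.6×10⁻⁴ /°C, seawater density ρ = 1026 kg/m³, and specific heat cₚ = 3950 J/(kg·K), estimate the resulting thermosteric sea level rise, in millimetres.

Δh = αQ/(ρcₚ) = 1.6×10⁻⁴ × 1.4×10⁹ / (1026 × 3950) ≈ 0.055272 m

Δh = 55 mm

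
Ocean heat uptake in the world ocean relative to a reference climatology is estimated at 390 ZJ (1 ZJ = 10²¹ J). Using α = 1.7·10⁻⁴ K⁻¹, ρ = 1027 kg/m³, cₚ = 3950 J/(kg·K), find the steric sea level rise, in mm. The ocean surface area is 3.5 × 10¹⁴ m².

Per unit area: Q = 390×10²¹ / (3.5×10¹⁴) ≈ 1.114×10⁹ J/m²
Δh = αQ/(ρcₚ) = 1.7×10⁻⁴ × 1.114×10⁹ / (1027 × 3950) ≈ 0.046684 m

46.7 mm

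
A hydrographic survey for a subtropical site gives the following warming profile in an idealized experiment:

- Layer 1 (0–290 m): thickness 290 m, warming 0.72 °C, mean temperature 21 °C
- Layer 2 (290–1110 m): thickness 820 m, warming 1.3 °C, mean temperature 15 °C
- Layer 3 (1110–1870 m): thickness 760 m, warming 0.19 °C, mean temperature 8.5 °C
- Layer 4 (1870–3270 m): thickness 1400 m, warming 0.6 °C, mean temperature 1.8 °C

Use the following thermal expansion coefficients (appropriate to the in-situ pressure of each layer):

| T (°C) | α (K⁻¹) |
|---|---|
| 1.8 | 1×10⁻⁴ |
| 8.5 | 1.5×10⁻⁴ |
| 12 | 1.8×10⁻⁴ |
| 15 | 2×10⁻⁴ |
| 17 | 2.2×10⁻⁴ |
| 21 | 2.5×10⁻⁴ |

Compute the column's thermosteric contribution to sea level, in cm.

37 cm

Layer 1 at 21 °C → α = 2.5×10⁻⁴ K⁻¹
Layer 2 at 15 °C → α = 2×10⁻⁴ K⁻¹
Layer 3 at 8.5 °C → α = 1.5×10⁻⁴ K⁻¹
Layer 4 at 1.8 °C → α = 1×10⁻⁴ K⁻¹
0.72 × 290 × 2.5×10⁻⁴ = 0.05220 m
Layer 2: 820 × 1.3 × 2×10⁻⁴ = 0.21320 m
760 × 1.5×10⁻⁴ × 0.19 = 0.02166 m
Layer 4: 1400 × 0.6 × 1×10⁻⁴ = 0.08400 m
Δh = 0.05220 + 0.21320 + 0.02166 + 0.08400 = 0.37106 m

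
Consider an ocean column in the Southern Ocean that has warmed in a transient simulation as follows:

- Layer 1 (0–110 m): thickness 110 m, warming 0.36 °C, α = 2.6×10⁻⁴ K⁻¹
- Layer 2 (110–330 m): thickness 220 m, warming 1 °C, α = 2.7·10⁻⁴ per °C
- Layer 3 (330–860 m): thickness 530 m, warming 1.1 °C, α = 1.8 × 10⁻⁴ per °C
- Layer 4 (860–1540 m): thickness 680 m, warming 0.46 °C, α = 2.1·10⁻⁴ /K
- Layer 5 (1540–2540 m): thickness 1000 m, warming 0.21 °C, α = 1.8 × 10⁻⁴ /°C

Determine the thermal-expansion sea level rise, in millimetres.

Δh ≈ 278 mm

Layer 1: 110 × 0.36 × 2.6×10⁻⁴ = 0.010296 m
Layer 2: 220 × 1 × 2.7×10⁻⁴ = 0.05940 m
530 × 1.1 × 1.8×10⁻⁴ = 0.10494 m
680 × 2.1×10⁻⁴ × 0.46 = 0.065688 m
Layer 5: 0.21 × 1.8×10⁻⁴ × 1000 = 0.03780 m
Δh = 0.010296 + 0.05940 + 0.10494 + 0.065688 + 0.03780 = 0.278124 m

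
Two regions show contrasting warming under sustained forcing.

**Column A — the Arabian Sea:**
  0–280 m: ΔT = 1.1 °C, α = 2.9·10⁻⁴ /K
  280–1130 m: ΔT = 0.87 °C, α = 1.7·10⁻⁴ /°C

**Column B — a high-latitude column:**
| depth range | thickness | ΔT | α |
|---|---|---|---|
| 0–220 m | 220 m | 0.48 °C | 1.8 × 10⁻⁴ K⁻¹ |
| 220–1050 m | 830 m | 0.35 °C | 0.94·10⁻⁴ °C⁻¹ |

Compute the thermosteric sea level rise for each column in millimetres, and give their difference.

A 280 × 1.1 × 2.9×10⁻⁴ = 0.08932 m
A 1.7×10⁻⁴ × 850 × 0.87 = 0.125715 m
A total: 0.215035 m
B 0–220 m: 0.48 × 1.8×10⁻⁴ × 220 = 0.019008 m
B Layer 2: 830 × 0.35 × 0.94×10⁻⁴ = 0.027307 m
B total: 0.046315 m
Difference: 0.215035 − 0.046315 = 0.16872 m

A: 215 mm; B: 46.3 mm; difference 169 mm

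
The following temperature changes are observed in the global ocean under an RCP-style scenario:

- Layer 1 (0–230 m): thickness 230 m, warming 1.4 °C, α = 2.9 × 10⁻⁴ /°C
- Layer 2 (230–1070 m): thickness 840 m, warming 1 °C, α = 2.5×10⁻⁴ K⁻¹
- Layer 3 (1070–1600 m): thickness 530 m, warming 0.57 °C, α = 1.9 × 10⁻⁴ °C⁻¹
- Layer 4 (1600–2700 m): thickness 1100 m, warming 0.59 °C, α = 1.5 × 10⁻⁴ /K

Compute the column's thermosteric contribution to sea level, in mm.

458 mm of thermosteric rise

2.9×10⁻⁴ × 1.4 × 230 = 0.09338 m
Layer 2: 1 × 840 × 2.5×10⁻⁴ = 0.21000 m
1.9×10⁻⁴ × 0.57 × 530 = 0.057399 m
Layer 4: 0.59 × 1.5×10⁻⁴ × 1100 = 0.09735 m
Δh = 0.09338 + 0.21000 + 0.057399 + 0.09735 = 0.458129 m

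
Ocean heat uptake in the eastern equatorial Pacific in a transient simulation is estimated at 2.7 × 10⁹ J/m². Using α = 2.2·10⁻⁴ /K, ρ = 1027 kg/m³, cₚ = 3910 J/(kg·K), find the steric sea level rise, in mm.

Δh = αQ/(ρcₚ) = 2.2×10⁻⁴ × 2.7×10⁹ / (1027 × 3910) ≈ 0.14792 m

Δh = 150 mm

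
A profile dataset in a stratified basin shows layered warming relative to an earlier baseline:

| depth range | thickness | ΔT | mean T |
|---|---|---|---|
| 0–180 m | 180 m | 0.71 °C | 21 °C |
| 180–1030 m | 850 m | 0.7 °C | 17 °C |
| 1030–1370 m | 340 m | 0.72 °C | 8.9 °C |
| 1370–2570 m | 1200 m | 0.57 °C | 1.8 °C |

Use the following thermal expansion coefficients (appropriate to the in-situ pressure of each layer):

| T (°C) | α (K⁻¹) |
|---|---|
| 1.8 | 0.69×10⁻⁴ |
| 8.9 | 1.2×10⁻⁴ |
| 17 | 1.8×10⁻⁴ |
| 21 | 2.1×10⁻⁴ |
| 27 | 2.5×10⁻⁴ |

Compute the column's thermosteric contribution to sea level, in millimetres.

Layer 1 at 21 °C → α = 2.1×10⁻⁴ K⁻¹
Layer 2 at 17 °C → α = 1.8×10⁻⁴ K⁻¹
Layer 3 at 8.9 °C → α = 1.2×10⁻⁴ K⁻¹
Layer 4 at 1.8 °C → α = 0.69×10⁻⁴ K⁻¹
Layer 1: 0.71 × 180 × 2.1×10⁻⁴ = 0.026838 m
Layer 2: 850 × 0.7 × 1.8×10⁻⁴ = 0.10710 m
Layer 3: 0.72 × 340 × 1.2×10⁻⁴ = 0.029376 m
0.69×10⁻⁴ × 0.57 × 1200 = 0.047196 m
Δh = 0.026838 + 0.10710 + 0.029376 + 0.047196 = 0.21051 m ≈ 210 mm

Δh = 210 mm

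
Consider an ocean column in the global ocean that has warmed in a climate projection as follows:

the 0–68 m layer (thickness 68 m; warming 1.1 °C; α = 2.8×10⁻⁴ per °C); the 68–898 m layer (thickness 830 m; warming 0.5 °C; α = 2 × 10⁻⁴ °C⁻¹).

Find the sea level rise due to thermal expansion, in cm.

2.8×10⁻⁴ × 1.1 × 68 = 0.020944 m
Layer 2: 0.5 × 830 × 2×10⁻⁴ = 0.08300 m
Δh = 0.020944 + 0.08300 = 0.103944 m

10.4 cm of thermosteric rise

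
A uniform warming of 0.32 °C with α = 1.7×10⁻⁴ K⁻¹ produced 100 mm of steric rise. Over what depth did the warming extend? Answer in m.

H = Δh/(αΔT) = 0.1 / (1.7×10⁻⁴ × 0.32) ≈ 1838 m

about 1840 m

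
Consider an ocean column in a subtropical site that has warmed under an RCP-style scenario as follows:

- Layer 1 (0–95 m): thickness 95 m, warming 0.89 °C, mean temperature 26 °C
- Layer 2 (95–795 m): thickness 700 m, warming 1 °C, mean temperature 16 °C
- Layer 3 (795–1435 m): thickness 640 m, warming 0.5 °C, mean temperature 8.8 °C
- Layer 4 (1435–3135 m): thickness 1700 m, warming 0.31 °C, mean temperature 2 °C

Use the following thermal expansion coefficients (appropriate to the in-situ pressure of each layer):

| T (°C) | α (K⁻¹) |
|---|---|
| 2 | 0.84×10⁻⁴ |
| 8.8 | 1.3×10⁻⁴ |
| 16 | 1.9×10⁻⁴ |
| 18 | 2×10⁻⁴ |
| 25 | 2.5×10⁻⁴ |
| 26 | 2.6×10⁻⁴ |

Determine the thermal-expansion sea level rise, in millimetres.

Layer 1 at 26 °C → α = 2.6×10⁻⁴ K⁻¹
Layer 2 at 16 °C → α = 1.9×10⁻⁴ K⁻¹
Layer 3 at 8.8 °C → α = 1.3×10⁻⁴ K⁻¹
Layer 4 at 2 °C → α = 0.84×10⁻⁴ K⁻¹
0–95 m: 0.89 × 95 × 2.6×10⁻⁴ = 0.021983 m
Layer 2: 1.9×10⁻⁴ × 700 × 1 = 0.13300 m
Layer 3: 0.5 × 1.3×10⁻⁴ × 640 = 0.04160 m
1435–3135 m: 1700 × 0.31 × 0.84×10⁻⁴ = 0.044268 m
Δh = 0.021983 + 0.13300 + 0.04160 + 0.044268 = 0.240851 m

Δh ≈ 241 mm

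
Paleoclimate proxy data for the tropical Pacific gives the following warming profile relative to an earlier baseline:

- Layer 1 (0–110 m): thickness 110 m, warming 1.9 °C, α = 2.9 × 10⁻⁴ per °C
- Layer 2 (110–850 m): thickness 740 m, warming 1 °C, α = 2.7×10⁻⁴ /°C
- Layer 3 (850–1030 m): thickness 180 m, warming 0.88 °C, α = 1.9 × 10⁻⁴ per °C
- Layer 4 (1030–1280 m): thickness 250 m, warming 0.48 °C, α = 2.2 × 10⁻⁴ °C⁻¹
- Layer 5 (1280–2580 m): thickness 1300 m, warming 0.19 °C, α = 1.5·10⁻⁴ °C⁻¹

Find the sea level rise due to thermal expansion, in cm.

0–110 m: 110 × 2.9×10⁻⁴ × 1.9 = 0.06061 m
110–850 m: 2.7×10⁻⁴ × 1 × 740 = 0.19980 m
1.9×10⁻⁴ × 0.88 × 180 = 0.030096 m
1030–1280 m: 2.2×10⁻⁴ × 250 × 0.48 = 0.02640 m
1280–2580 m: 1.5×10⁻⁴ × 0.19 × 1300 = 0.03705 m
Δh = 0.06061 + 0.19980 + 0.030096 + 0.02640 + 0.03705 = 0.353956 m

Δh ≈ 35.4 cm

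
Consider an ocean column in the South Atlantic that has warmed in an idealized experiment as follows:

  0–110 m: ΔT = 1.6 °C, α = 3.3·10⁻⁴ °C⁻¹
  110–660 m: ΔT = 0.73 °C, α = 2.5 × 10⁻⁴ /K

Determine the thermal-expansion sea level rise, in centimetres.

Layer 1: 1.6 × 3.3×10⁻⁴ × 110 = 0.05808 m
0.73 × 550 × 2.5×10⁻⁴ = 0.100375 m
Δh = 0.05808 + 0.100375 = 0.158455 m ≈ 16 cm

Δh = 16 cm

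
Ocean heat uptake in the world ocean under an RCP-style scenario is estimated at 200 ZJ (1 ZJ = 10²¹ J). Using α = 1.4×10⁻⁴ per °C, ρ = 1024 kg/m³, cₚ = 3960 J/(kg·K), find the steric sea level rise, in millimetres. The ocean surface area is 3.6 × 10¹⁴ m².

Per unit area: Q = 200×10²¹ / (3.6×10¹⁴) ≈ 5.556×10⁸ J/m²
Δh = αQ/(ρcₚ) = 1.4×10⁻⁴ × 5.556×10⁸ / (1024 × 3960) ≈ 0.019182 m

Δh = 19 mm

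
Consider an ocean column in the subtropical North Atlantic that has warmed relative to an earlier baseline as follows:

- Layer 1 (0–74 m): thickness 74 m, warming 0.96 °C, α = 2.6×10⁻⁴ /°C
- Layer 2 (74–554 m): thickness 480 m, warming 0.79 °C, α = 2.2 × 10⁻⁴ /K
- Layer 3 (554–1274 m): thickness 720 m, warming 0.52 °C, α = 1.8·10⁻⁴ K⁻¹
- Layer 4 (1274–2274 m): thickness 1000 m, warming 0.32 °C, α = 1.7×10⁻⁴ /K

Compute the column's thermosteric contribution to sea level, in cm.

Δh ≈ 22.4 cm

Layer 1: 74 × 0.96 × 2.6×10⁻⁴ = 0.0184704 m
Layer 2: 2.2×10⁻⁴ × 480 × 0.79 = 0.083424 m
554–1274 m: 0.52 × 1.8×10⁻⁴ × 720 = 0.067392 m
1000 × 1.7×10⁻⁴ × 0.32 = 0.05440 m
Δh = 0.0184704 + 0.083424 + 0.067392 + 0.05440 = 0.2236864 m ≈ 22.4 cm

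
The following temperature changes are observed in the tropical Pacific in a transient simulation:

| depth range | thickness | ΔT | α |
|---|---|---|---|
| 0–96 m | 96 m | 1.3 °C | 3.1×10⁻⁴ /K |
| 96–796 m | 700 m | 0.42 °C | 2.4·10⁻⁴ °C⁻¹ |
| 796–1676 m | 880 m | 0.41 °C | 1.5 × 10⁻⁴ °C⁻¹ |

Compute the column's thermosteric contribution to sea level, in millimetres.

Δh ≈ 163 mm

Layer 1: 3.1×10⁻⁴ × 96 × 1.3 = 0.038688 m
Layer 2: 700 × 2.4×10⁻⁴ × 0.42 = 0.07056 m
796–1676 m: 0.41 × 880 × 1.5×10⁻⁴ = 0.05412 m
Δh = 0.038688 + 0.07056 + 0.05412 = 0.163368 m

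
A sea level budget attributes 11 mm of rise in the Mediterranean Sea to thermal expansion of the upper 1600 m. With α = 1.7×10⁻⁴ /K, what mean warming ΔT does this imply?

ΔT = Δh/(αH) = 0.011 / (1.7×10⁻⁴ × 1600) ≈ 0.04044 K

ΔT ≈ 0.0404 K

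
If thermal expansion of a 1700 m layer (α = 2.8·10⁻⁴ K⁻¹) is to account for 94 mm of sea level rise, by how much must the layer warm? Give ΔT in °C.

ΔT = Δh/(αH) = 0.094 / (2.8×10⁻⁴ × 1700) ≈ 0.1975 °C

0.20 °C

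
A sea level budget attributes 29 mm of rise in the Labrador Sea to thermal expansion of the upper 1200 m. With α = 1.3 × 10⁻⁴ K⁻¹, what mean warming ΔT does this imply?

ΔT = Δh/(αH) = 0.029 / (1.3×10⁻⁴ × 1200) ≈ 0.1859 K

about 0.186 K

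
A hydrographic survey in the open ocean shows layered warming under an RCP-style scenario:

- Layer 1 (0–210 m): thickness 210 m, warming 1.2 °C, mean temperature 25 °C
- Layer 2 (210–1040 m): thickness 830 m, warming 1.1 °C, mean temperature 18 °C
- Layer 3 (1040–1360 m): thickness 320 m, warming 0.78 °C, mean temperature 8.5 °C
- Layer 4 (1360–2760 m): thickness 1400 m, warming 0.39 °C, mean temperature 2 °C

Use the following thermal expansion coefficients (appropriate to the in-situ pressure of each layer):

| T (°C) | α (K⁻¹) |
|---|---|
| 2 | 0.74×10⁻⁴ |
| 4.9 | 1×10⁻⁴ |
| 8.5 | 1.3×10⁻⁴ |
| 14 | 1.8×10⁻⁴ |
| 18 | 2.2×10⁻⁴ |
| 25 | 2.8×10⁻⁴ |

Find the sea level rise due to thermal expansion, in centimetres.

34.4 cm

Layer 1 at 25 °C → α = 2.8×10⁻⁴ K⁻¹
Layer 2 at 18 °C → α = 2.2×10⁻⁴ K⁻¹
Layer 3 at 8.5 °C → α = 1.3×10⁻⁴ K⁻¹
Layer 4 at 2 °C → α = 0.74×10⁻⁴ K⁻¹
0–210 m: 210 × 1.2 × 2.8×10⁻⁴ = 0.07056 m
210–1040 m: 1.1 × 2.2×10⁻⁴ × 830 = 0.20086 m
Layer 3: 1.3×10⁻⁴ × 320 × 0.78 = 0.032448 m
1400 × 0.39 × 0.74×10⁻⁴ = 0.040404 m
Δh = 0.07056 + 0.20086 + 0.032448 + 0.040404 = 0.344272 m ≈ 34.4 cm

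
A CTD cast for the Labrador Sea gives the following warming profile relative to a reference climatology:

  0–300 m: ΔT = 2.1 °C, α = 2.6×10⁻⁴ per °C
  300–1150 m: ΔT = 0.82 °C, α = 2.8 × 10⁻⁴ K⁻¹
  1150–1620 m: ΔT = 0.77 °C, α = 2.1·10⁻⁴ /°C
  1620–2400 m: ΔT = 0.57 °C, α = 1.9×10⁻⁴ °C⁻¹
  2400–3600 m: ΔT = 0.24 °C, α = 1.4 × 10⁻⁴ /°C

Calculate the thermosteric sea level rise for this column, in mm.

560 mm of thermosteric rise

0–300 m: 2.1 × 300 × 2.6×10⁻⁴ = 0.16380 m
300–1150 m: 0.82 × 2.8×10⁻⁴ × 850 = 0.19516 m
Layer 3: 470 × 2.1×10⁻⁴ × 0.77 = 0.075999 m
Layer 4: 780 × 1.9×10⁻⁴ × 0.57 = 0.084474 m
1200 × 1.4×10⁻⁴ × 0.24 = 0.04032 m
Δh = 0.16380 + 0.19516 + 0.075999 + 0.084474 + 0.04032 = 0.559753 m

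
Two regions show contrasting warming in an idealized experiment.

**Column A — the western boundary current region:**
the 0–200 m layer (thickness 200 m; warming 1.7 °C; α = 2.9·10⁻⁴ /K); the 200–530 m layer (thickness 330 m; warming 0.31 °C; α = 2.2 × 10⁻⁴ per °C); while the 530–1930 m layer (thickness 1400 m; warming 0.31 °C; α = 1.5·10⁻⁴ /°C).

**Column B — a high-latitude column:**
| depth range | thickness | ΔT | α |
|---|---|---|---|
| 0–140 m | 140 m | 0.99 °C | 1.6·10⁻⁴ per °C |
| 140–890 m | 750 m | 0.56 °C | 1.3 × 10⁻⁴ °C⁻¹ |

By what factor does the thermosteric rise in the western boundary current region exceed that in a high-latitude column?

2.4

A 200 × 2.9×10⁻⁴ × 1.7 = 0.09860 m
A 0.31 × 330 × 2.2×10⁻⁴ = 0.022506 m
A Layer 3: 1400 × 1.5×10⁻⁴ × 0.31 = 0.06510 m
A total: 0.186206 m
B Layer 1: 1.6×10⁻⁴ × 0.99 × 140 = 0.022176 m
B Layer 2: 1.3×10⁻⁴ × 0.56 × 750 = 0.05460 m
B total: 0.076776 m
Ratio: 0.186206 / 0.076776 ≈ 2.425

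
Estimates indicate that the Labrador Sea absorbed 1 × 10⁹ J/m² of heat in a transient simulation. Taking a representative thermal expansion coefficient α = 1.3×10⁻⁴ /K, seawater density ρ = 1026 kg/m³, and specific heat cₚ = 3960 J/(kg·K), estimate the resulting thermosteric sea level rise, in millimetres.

Δh = αQ/(ρcₚ) = 1.3×10⁻⁴ × 1×10⁹ / (1026 × 3960) ≈ 0.031996 m

about 32 mm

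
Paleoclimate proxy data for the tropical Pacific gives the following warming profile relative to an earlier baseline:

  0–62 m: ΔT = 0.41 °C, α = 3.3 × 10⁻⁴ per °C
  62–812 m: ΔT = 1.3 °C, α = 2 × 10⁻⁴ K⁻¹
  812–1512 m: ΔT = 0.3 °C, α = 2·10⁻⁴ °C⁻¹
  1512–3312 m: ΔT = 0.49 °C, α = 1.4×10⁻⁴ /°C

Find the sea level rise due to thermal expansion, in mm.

Layer 1: 3.3×10⁻⁴ × 62 × 0.41 = 0.0083886 m
62–812 m: 2×10⁻⁴ × 1.3 × 750 = 0.19500 m
812–1512 m: 0.3 × 700 × 2×10⁻⁴ = 0.04200 m
1512–3312 m: 1800 × 0.49 × 1.4×10⁻⁴ = 0.12348 m
Δh = 0.0083886 + 0.19500 + 0.04200 + 0.12348 = 0.3688686 m

Δh = 369 mm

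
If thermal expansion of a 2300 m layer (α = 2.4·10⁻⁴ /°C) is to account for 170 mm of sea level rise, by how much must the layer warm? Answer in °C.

ΔT = Δh/(αH) = 0.17 / (2.4×10⁻⁴ × 2300) ≈ 0.3080 °C

ΔT ≈ 0.308 °C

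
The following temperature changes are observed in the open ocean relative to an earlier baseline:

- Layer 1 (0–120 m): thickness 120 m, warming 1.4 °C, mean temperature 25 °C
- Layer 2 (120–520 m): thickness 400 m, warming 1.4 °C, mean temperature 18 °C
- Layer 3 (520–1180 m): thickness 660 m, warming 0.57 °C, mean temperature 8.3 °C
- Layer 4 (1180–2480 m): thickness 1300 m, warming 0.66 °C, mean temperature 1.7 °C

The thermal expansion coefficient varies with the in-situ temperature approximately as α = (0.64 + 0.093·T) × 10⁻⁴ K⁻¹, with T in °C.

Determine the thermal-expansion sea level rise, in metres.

about 0.301 m

Layer 1: α = (0.64 + 0.093×25)×10⁻⁴ = 2.965×10⁻⁴ K⁻¹
Layer 2: α = (0.64 + 0.093×18)×10⁻⁴ = 2.314×10⁻⁴ K⁻¹
Layer 3: α = (0.64 + 0.093×8.3)×10⁻⁴ = 1.4119×10⁻⁴ K⁻¹
Layer 4: α = (0.64 + 0.093×1.7)×10⁻⁴ = 0.7981×10⁻⁴ K⁻¹
0–120 m: 2.965×10⁻⁴ × 1.4 × 120 = 0.049812 m
400 × 2.314×10⁻⁴ × 1.4 = 0.129584 m
Layer 3: 660 × 1.4119×10⁻⁴ × 0.57 = 0.053115678 m
Layer 4: 1300 × 0.7981×10⁻⁴ × 0.66 = 0.06847698 m
Δh = 0.049812 + 0.129584 + 0.053115678 + 0.06847698 = 0.300988658 m ≈ 0.301 m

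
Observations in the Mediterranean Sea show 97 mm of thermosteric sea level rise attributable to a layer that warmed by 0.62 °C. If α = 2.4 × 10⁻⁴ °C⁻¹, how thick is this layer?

H = Δh/(αΔT) = 0.097 / (2.4×10⁻⁴ × 0.62) ≈ 651.9 m

650 m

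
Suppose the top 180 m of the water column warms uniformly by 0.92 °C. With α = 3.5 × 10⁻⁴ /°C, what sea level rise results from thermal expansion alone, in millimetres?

Δh = αΔT·H = 3.5×10⁻⁴ × 0.92 × 180 = 0.05796 m

58.0 mm of thermosteric rise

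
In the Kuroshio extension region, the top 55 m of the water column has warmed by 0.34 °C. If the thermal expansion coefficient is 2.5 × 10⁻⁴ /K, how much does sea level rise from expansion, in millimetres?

Δh = αΔT·H = 2.5×10⁻⁴ × 0.34 × 55 = 0.004675 m

Δh = 4.7 mm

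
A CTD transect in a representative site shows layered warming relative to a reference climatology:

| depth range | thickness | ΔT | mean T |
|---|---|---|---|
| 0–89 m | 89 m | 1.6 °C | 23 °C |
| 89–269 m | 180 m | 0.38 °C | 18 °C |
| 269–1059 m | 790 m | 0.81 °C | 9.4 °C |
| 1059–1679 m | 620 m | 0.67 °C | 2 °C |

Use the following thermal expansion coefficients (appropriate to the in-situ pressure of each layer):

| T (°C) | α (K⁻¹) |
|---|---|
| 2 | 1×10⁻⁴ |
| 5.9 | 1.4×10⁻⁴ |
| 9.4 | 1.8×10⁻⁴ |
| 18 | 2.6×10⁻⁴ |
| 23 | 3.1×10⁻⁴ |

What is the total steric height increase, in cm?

Δh ≈ 22 cm

Layer 1 at 23 °C → α = 3.1×10⁻⁴ K⁻¹
Layer 2 at 18 °C → α = 2.6×10⁻⁴ K⁻¹
Layer 3 at 9.4 °C → α = 1.8×10⁻⁴ K⁻¹
Layer 4 at 2 °C → α = 1×10⁻⁴ K⁻¹
0–89 m: 1.6 × 89 × 3.1×10⁻⁴ = 0.044144 m
2.6×10⁻⁴ × 180 × 0.38 = 0.017784 m
269–1059 m: 790 × 0.81 × 1.8×10⁻⁴ = 0.115182 m
1059–1679 m: 0.67 × 1×10⁻⁴ × 620 = 0.04154 m
Δh = 0.044144 + 0.017784 + 0.115182 + 0.04154 = 0.21865 m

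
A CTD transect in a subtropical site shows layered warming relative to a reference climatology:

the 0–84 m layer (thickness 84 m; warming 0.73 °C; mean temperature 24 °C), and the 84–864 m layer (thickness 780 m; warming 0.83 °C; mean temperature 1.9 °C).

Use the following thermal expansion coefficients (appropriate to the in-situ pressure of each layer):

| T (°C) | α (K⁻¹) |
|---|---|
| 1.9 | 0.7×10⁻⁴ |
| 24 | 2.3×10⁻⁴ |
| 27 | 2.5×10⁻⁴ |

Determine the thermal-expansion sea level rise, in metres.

Δh = 0.0594 m

Layer 1 at 24 °C → α = 2.3×10⁻⁴ K⁻¹
Layer 2 at 1.9 °C → α = 0.7×10⁻⁴ K⁻¹
2.3×10⁻⁴ × 84 × 0.73 = 0.0141036 m
84–864 m: 0.83 × 0.7×10⁻⁴ × 780 = 0.045318 m
Δh = 0.0141036 + 0.045318 = 0.0594216 m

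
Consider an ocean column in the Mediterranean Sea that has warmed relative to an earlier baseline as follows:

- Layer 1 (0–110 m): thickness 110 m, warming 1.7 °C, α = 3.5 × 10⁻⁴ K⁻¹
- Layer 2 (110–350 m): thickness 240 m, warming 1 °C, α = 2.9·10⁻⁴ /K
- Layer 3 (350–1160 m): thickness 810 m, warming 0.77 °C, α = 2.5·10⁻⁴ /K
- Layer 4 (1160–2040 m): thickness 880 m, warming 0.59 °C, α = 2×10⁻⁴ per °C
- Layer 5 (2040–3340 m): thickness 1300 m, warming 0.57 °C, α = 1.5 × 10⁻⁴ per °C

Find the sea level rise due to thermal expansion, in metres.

0.506 m of thermosteric rise

Layer 1: 110 × 3.5×10⁻⁴ × 1.7 = 0.06545 m
110–350 m: 1 × 2.9×10⁻⁴ × 240 = 0.06960 m
0.77 × 2.5×10⁻⁴ × 810 = 0.155925 m
0.59 × 880 × 2×10⁻⁴ = 0.10384 m
0.57 × 1300 × 1.5×10⁻⁴ = 0.11115 m
Δh = 0.06545 + 0.06960 + 0.155925 + 0.10384 + 0.11115 = 0.505965 m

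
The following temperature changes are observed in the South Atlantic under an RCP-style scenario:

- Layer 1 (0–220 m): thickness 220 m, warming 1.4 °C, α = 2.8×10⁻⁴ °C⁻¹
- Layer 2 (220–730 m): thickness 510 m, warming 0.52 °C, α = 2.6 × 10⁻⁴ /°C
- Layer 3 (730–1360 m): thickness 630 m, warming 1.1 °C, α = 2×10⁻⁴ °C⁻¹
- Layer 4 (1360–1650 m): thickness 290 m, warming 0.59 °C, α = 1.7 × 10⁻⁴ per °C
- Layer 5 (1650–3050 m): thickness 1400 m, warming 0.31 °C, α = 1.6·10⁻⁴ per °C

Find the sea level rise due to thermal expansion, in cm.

0–220 m: 220 × 1.4 × 2.8×10⁻⁴ = 0.08624 m
2.6×10⁻⁴ × 0.52 × 510 = 0.068952 m
730–1360 m: 2×10⁻⁴ × 630 × 1.1 = 0.13860 m
Layer 4: 0.59 × 290 × 1.7×10⁻⁴ = 0.029087 m
Layer 5: 0.31 × 1.6×10⁻⁴ × 1400 = 0.06944 m
Δh = 0.08624 + 0.068952 + 0.13860 + 0.029087 + 0.06944 = 0.392319 m ≈ 39.2 cm

39.2 cm of thermosteric rise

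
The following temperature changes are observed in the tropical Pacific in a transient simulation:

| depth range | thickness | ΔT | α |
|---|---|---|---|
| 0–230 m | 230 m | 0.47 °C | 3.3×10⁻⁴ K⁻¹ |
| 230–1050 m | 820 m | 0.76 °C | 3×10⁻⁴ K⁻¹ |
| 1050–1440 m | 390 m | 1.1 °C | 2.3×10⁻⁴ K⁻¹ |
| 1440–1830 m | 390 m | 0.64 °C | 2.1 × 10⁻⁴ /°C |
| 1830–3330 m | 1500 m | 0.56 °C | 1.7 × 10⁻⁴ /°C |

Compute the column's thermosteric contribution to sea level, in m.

0.517 m

0–230 m: 0.47 × 3.3×10⁻⁴ × 230 = 0.035673 m
820 × 3×10⁻⁴ × 0.76 = 0.18696 m
Layer 3: 1.1 × 390 × 2.3×10⁻⁴ = 0.09867 m
1440–1830 m: 390 × 0.64 × 2.1×10⁻⁴ = 0.052416 m
Layer 5: 1.7×10⁻⁴ × 0.56 × 1500 = 0.14280 m
Δh = 0.035673 + 0.18696 + 0.09867 + 0.052416 + 0.14280 = 0.516519 m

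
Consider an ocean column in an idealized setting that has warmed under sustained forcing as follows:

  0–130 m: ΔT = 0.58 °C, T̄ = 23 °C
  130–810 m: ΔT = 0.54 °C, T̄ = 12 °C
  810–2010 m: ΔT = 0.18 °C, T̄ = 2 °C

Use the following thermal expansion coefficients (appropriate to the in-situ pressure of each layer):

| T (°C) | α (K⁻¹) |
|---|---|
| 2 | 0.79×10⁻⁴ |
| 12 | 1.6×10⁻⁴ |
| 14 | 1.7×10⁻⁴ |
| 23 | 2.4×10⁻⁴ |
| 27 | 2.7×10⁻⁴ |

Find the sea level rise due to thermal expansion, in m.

0.0939 m

Layer 1 at 23 °C → α = 2.4×10⁻⁴ K⁻¹
Layer 2 at 12 °C → α = 1.6×10⁻⁴ K⁻¹
Layer 3 at 2 °C → α = 0.79×10⁻⁴ K⁻¹
130 × 2.4×10⁻⁴ × 0.58 = 0.018096 m
680 × 0.54 × 1.6×10⁻⁴ = 0.058752 m
0.18 × 0.79×10⁻⁴ × 1200 = 0.017064 m
Δh = 0.018096 + 0.058752 + 0.017064 = 0.093912 m ≈ 0.0939 m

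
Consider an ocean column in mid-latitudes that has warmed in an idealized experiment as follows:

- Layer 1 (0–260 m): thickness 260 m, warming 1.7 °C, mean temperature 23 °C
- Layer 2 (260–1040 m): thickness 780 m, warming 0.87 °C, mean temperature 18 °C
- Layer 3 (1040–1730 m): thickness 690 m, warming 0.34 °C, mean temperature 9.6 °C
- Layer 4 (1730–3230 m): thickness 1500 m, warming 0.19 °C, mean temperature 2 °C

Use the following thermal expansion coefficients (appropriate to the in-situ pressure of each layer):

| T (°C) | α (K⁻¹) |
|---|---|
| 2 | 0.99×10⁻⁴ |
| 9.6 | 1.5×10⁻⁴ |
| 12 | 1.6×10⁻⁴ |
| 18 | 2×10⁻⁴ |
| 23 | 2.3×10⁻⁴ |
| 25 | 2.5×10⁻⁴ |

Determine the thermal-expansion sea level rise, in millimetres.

301 mm

Layer 1 at 23 °C → α = 2.3×10⁻⁴ K⁻¹
Layer 2 at 18 °C → α = 2×10⁻⁴ K⁻¹
Layer 3 at 9.6 °C → α = 1.5×10⁻⁴ K⁻¹
Layer 4 at 2 °C → α = 0.99×10⁻⁴ K⁻¹
0–260 m: 2.3×10⁻⁴ × 1.7 × 260 = 0.10166 m
Layer 2: 780 × 0.87 × 2×10⁻⁴ = 0.13572 m
1040–1730 m: 690 × 1.5×10⁻⁴ × 0.34 = 0.03519 m
0.99×10⁻⁴ × 0.19 × 1500 = 0.028215 m
Δh = 0.10166 + 0.13572 + 0.03519 + 0.028215 = 0.300785 m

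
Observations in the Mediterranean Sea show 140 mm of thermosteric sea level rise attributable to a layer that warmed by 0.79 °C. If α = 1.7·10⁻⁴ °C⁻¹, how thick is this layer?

H = Δh/(αΔT) = 0.14 / (1.7×10⁻⁴ × 0.79) ≈ 1042 m

about 1040 m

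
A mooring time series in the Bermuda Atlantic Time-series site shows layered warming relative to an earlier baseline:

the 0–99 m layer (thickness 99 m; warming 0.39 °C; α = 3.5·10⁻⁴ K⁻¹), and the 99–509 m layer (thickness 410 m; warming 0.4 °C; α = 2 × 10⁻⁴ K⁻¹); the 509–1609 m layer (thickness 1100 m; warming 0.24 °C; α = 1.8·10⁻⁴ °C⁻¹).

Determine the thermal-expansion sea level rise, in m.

Layer 1: 3.5×10⁻⁴ × 0.39 × 99 = 0.0135135 m
2×10⁻⁴ × 410 × 0.4 = 0.03280 m
509–1609 m: 0.24 × 1.8×10⁻⁴ × 1100 = 0.04752 m
Δh = 0.0135135 + 0.03280 + 0.04752 = 0.0938335 m

about 0.0938 m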